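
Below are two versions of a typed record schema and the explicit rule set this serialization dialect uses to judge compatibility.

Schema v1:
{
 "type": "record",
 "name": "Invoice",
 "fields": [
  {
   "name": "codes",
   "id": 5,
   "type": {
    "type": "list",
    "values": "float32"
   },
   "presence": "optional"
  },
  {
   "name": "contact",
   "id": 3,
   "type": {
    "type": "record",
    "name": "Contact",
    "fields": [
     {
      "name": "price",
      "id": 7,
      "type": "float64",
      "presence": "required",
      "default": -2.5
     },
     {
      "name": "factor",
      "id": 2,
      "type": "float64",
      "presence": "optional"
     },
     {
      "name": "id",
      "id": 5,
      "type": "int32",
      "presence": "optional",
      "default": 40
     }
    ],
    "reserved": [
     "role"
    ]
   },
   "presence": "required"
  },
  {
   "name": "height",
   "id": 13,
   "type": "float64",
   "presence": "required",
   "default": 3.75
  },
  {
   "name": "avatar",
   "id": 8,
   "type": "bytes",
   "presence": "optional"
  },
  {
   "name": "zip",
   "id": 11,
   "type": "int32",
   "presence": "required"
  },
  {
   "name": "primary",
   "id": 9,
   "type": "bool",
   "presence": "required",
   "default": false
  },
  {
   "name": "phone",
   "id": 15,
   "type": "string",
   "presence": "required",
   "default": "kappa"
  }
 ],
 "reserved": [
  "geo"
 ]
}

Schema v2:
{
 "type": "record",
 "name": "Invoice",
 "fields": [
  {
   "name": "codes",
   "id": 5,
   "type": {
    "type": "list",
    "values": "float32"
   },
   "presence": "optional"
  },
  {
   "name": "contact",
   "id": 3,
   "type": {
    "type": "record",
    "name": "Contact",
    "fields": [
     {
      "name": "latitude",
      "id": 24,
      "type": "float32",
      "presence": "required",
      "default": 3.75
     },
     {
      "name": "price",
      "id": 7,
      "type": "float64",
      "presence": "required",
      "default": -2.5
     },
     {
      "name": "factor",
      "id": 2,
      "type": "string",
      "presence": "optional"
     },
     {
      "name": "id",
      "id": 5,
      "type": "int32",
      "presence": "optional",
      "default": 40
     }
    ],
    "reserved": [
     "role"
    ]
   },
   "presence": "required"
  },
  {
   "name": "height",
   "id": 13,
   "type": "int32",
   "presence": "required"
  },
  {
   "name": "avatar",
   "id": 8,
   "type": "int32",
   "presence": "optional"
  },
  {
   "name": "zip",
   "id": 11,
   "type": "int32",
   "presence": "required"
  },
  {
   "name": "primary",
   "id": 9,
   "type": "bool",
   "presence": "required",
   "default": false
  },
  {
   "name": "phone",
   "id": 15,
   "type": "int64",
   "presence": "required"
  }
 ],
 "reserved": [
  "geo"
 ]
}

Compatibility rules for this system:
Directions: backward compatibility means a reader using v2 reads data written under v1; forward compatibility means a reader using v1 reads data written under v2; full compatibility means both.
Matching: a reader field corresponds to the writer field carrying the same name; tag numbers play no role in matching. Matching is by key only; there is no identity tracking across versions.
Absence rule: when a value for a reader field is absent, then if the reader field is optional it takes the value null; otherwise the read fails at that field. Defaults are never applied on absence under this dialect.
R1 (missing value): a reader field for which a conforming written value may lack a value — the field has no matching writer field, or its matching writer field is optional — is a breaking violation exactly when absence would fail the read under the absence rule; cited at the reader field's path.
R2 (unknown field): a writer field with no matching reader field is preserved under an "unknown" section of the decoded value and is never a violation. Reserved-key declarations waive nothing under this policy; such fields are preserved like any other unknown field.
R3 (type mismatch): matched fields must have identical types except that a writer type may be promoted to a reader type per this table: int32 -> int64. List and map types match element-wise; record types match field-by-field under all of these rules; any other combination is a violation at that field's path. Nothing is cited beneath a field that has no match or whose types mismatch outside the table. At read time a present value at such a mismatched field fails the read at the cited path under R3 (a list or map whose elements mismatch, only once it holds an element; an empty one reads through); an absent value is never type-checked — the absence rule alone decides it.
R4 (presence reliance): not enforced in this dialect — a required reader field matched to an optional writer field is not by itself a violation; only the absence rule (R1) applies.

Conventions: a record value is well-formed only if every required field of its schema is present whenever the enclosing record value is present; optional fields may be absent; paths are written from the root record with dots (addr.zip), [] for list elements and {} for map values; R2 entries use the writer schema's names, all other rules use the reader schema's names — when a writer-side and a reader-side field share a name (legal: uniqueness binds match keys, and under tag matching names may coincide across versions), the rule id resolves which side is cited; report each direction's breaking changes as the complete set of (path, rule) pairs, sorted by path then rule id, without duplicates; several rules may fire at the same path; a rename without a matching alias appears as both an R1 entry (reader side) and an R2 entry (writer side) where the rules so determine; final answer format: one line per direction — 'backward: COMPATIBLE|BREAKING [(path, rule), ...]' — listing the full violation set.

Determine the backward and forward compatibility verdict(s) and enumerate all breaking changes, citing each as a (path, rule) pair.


arrows below run writer -> reader for Invoice
backward analysis of Invoice with v2 as reader and v1 as writer:
  codes <- codes (list<float32> -> list<float32>, writer optional)
  contact <- contact (Contact -> Contact, writer required)
  height <- height (float64 -> int32, writer required)
  avatar <- avatar (bytes -> int32, writer optional)
  zip <- zip (int32 -> int32, writer required)
  primary <- primary (bool -> bool, writer required)
  phone <- phone (string -> int64, writer required)
  contact.latitude: no writer-side match
  contact.price <- contact.price (float64 -> float64, writer required)
  contact.factor <- contact.factor (float64 -> string, writer optional)
  contact.id <- contact.id (int32 -> int32, writer optional)
  rule R3 violated at avatar
  rule R3 violated at contact.factor
  rule R1 violated at contact.latitude
  rule R3 violated at height
  rule R3 violated at phone
  => backward: BREAKING (5)
forward analysis of Invoice with v1 as reader and v2 as writer:
  codes <- codes (list<float32> -> list<float32>, writer optional)
  contact <- contact (Contact -> Contact, writer required)
  height <- height (int32 -> float64, writer required)
  avatar <- avatar (int32 -> bytes, writer optional)
  zip <- zip (int32 -> int32, writer required)
  primary <- primary (bool -> bool, writer required)
  phone <- phone (int64 -> string, writer required)
  contact.price <- contact.price (float64 -> float64, writer required)
  contact.factor <- contact.factor (string -> float64, writer optional)
  contact.id <- contact.id (int32 -> int32, writer optional)
  contact.latitude (writer side), unknown to reader
  rule R3 violated at avatar
  rule R3 violated at contact.factor
  rule R3 violated at height
  rule R3 violated at phone
  => forward: BREAKING (4)

backward: BREAKING [(avatar, R3), (contact.factor, R3), (contact.latitude, R1), (height, R3), (phone, R3)]; forward: BREAKING [(avatar, R3), (contact.factor, R3), (height, R3), (phone, R3)]


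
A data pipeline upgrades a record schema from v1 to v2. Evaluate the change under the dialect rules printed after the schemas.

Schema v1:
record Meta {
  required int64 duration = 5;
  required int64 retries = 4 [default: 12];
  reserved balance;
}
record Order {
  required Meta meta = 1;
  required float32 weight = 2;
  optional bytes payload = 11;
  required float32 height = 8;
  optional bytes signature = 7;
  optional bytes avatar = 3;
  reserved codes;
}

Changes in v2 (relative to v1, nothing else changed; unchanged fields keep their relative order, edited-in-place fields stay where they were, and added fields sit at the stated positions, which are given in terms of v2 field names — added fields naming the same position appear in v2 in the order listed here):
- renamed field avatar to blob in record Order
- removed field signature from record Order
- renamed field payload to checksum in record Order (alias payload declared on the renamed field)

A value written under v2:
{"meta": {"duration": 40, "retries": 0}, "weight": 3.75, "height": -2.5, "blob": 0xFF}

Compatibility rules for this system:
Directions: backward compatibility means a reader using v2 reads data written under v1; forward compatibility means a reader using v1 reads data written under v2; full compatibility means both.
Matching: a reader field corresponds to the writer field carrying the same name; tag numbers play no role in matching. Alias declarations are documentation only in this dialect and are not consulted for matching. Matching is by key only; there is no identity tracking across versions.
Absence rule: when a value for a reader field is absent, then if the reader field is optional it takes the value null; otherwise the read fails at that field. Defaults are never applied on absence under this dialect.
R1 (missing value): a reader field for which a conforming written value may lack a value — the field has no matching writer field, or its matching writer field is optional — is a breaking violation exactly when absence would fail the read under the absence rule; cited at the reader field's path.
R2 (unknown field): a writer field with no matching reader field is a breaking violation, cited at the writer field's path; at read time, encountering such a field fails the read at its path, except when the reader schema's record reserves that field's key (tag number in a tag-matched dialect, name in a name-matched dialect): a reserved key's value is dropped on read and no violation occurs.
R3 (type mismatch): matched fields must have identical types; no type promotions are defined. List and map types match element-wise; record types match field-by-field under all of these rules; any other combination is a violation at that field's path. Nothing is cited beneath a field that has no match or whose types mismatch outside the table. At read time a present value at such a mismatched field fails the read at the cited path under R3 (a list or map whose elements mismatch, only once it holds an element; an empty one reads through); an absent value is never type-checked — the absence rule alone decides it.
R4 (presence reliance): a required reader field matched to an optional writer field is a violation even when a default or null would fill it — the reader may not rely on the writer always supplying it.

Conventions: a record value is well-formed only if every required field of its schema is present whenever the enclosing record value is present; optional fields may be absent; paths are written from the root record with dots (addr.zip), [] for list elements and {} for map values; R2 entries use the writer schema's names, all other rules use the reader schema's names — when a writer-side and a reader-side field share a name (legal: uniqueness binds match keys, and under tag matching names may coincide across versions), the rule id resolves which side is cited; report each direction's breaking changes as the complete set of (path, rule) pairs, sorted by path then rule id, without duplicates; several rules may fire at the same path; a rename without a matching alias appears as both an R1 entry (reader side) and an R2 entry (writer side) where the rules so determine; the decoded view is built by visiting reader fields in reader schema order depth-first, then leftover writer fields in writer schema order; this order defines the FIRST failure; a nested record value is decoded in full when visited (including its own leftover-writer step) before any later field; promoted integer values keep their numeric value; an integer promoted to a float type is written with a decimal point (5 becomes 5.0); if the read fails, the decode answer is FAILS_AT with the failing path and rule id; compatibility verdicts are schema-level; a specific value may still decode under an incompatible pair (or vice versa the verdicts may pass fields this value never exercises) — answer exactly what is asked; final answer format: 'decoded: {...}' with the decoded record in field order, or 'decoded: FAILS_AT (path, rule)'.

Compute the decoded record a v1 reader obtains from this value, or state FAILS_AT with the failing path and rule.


the writer's type comes first in each Order pair
decode walk for Order under reader schema v1:
  meta.duration := 40
  meta.retries := 0
  weight := 3.75
  payload := null (not supplied -> null)
  height := -2.5
  signature := null (not supplied -> null)
  avatar := null (not supplied -> null)
  read fails at blob under R2 (unknown field)
  => FAILS_AT (blob, R2)
the rest of the Order diff is inert for this question:
  removed field signature from record Order -> a verdict-level change on Order — the shown value reads the same
  renamed field payload to checksum in record Order (alias payload declared on the renamed field) -> a verdict-level change on Order — the shown value reads the same

decoded: FAILS_AT (blob, R2)


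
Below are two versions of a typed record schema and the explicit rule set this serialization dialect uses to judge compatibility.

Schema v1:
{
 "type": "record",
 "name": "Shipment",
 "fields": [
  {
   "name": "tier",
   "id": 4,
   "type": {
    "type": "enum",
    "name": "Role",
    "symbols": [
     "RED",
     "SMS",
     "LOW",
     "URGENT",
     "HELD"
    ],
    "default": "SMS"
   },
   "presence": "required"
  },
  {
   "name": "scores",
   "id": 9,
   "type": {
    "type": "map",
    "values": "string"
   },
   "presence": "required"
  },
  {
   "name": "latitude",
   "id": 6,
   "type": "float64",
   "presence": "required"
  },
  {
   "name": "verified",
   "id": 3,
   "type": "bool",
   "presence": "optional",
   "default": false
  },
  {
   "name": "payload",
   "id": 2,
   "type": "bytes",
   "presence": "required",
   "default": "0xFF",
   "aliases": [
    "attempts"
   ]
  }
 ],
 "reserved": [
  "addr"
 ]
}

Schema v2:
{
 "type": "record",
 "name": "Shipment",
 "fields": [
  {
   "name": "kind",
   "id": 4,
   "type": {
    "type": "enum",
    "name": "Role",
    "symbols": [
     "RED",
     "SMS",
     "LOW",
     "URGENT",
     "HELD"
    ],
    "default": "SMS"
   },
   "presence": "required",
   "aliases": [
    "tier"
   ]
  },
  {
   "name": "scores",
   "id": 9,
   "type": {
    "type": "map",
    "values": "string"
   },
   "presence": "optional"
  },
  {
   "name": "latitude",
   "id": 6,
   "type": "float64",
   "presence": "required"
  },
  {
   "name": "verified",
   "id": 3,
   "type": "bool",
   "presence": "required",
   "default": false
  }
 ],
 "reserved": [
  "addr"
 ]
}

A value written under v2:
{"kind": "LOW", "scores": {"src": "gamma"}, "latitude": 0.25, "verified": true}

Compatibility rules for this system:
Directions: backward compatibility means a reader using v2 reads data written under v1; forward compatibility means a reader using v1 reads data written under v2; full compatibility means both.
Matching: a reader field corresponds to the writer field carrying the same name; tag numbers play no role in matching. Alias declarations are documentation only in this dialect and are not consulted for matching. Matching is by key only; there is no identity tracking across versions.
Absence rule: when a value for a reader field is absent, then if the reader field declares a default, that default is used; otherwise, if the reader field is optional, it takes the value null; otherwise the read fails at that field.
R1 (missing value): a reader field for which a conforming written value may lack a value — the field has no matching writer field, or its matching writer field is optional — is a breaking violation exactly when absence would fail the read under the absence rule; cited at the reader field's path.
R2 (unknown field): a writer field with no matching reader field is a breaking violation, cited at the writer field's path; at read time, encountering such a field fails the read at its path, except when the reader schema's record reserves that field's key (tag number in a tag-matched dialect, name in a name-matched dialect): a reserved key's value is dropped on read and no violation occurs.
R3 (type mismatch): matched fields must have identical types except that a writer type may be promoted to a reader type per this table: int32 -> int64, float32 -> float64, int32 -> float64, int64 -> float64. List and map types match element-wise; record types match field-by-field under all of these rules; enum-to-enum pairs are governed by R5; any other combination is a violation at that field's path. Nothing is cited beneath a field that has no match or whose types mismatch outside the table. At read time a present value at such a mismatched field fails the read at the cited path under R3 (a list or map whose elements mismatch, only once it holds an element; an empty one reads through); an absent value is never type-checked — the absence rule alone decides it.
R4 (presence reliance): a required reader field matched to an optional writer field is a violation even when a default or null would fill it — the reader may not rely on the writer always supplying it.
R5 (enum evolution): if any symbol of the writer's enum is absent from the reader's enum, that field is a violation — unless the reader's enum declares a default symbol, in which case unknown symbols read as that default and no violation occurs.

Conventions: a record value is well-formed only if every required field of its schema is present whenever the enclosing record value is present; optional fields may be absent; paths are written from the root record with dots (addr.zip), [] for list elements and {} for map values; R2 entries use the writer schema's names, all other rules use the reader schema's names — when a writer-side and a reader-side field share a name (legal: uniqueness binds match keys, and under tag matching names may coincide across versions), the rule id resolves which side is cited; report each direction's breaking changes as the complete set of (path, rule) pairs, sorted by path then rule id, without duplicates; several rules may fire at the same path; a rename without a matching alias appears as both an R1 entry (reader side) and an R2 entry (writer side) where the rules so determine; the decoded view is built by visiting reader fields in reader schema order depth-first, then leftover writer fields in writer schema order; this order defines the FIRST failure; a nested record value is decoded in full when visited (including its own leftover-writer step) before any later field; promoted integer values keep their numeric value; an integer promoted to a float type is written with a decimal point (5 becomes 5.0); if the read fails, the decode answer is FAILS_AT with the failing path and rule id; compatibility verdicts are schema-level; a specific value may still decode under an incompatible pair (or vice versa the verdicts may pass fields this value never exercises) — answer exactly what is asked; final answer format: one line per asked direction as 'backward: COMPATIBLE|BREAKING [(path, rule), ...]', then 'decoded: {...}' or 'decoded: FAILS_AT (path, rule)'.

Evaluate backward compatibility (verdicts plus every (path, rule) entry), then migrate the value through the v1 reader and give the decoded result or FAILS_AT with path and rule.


each type pair in Shipment: writer, then reader
backward analysis of Shipment with v2 as reader and v1 as writer:
  kind: no writer-side match
  writer required, map<string, string> -> map<string, string>: reader scores maps from writer scores
  writer required, float64 -> float64: reader latitude maps from writer latitude
  writer optional, bool -> bool: reader verified maps from writer verified
  writer tier: unknown to reader
  writer payload: unknown to reader
  breaking: (kind, R1)
  breaking: (payload, R2)
  breaking: (tier, R2)
  breaking: (verified, R4)
  backward on Shipment therefore BREAKING (4)
decode walk for Shipment under reader schema v1:
  read fails at tier under R1 (no fill)
  => FAILS_AT (tier, R1)
diffs on Shipment not affecting the asked answer:
  field scores in record Shipment: required changed to optional -> its effect on Shipment is confined to the forward direction, not asked

backward: BREAKING [(kind, R1), (payload, R2), (tier, R2), (verified, R4)]; decoded: FAILS_AT (tier, R1)


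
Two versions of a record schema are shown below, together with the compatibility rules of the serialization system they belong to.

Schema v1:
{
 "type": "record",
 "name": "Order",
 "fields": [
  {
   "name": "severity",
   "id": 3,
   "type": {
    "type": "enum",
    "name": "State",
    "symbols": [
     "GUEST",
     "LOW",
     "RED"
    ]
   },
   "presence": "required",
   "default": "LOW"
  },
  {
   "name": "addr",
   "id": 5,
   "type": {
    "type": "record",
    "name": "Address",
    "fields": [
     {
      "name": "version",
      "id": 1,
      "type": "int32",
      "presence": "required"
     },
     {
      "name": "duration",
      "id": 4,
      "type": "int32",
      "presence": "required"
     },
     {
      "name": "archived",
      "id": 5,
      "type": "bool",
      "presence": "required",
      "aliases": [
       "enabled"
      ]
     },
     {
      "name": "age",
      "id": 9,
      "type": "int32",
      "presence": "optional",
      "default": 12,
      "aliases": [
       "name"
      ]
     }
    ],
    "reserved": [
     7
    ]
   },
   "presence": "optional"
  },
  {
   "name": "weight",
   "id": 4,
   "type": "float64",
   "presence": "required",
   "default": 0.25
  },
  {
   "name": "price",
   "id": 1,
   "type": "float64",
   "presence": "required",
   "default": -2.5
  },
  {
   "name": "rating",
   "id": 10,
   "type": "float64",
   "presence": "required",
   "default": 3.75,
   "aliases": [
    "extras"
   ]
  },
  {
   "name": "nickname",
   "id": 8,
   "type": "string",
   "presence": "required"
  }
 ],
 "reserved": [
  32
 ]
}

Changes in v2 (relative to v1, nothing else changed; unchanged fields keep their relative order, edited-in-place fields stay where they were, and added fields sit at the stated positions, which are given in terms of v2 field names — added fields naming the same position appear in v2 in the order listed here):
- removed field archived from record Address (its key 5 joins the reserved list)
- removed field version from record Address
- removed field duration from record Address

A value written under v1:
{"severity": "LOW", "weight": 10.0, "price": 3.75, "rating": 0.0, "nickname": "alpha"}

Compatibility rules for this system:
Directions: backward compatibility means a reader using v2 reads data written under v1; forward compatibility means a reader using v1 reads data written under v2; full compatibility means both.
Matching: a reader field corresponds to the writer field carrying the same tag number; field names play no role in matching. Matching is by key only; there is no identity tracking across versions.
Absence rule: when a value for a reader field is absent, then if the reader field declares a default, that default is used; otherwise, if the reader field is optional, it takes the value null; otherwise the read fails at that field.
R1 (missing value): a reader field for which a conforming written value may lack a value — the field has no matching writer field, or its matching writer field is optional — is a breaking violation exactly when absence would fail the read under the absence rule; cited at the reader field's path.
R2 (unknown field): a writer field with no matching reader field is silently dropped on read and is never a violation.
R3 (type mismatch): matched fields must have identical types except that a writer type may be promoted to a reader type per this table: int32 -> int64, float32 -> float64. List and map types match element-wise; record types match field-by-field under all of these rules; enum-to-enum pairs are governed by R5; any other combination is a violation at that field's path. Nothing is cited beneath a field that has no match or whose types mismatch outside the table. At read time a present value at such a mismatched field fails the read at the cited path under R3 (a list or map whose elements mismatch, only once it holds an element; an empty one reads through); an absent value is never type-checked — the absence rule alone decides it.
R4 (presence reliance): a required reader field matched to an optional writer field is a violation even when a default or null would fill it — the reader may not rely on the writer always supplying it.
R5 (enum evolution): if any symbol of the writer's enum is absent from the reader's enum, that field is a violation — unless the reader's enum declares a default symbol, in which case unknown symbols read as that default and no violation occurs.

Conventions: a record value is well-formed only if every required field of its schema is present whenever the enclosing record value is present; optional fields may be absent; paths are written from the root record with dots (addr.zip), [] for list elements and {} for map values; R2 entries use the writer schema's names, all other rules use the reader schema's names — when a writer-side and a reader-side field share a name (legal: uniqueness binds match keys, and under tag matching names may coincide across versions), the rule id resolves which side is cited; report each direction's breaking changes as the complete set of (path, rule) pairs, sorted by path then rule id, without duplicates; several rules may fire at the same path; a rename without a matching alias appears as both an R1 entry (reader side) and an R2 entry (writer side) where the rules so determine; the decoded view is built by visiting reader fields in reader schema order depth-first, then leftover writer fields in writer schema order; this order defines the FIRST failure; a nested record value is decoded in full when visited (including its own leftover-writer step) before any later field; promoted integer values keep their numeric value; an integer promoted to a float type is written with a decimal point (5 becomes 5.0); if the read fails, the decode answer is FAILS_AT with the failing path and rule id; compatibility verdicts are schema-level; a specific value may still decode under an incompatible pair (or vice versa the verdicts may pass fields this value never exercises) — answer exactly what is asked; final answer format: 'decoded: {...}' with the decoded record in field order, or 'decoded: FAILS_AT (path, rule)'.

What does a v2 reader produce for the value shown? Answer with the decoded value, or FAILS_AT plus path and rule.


in Order below, arrows point writer -> reader
decode walk for Order under reader schema v2:
  severity := "LOW"
  addr := null (not supplied -> null)
  weight := 10.0
  price := 3.75
  rating := 0.0
  nickname := "alpha"
  => decoded: {"severity": "LOW", "addr": null, "weight": 10.0, "price": 3.75, "rating": 0.0, "nickname": "alpha"}
the rest of the Order diff is inert for this question:
  removed field archived from record Address (its key 5 joins the reserved list) -> changes Order's schema-level verdicts only — the decode of this value is the same
  removed field version from record Address -> changes Order's schema-level verdicts only — the decode of this value is the same
  removed field duration from record Address -> changes Order's schema-level verdicts only — the decode of this value is the same

decoded: {"severity": "LOW", "addr": null, "weight": 10.0, "price": 3.75, "rating": 0.0, "nickname": "alpha"}


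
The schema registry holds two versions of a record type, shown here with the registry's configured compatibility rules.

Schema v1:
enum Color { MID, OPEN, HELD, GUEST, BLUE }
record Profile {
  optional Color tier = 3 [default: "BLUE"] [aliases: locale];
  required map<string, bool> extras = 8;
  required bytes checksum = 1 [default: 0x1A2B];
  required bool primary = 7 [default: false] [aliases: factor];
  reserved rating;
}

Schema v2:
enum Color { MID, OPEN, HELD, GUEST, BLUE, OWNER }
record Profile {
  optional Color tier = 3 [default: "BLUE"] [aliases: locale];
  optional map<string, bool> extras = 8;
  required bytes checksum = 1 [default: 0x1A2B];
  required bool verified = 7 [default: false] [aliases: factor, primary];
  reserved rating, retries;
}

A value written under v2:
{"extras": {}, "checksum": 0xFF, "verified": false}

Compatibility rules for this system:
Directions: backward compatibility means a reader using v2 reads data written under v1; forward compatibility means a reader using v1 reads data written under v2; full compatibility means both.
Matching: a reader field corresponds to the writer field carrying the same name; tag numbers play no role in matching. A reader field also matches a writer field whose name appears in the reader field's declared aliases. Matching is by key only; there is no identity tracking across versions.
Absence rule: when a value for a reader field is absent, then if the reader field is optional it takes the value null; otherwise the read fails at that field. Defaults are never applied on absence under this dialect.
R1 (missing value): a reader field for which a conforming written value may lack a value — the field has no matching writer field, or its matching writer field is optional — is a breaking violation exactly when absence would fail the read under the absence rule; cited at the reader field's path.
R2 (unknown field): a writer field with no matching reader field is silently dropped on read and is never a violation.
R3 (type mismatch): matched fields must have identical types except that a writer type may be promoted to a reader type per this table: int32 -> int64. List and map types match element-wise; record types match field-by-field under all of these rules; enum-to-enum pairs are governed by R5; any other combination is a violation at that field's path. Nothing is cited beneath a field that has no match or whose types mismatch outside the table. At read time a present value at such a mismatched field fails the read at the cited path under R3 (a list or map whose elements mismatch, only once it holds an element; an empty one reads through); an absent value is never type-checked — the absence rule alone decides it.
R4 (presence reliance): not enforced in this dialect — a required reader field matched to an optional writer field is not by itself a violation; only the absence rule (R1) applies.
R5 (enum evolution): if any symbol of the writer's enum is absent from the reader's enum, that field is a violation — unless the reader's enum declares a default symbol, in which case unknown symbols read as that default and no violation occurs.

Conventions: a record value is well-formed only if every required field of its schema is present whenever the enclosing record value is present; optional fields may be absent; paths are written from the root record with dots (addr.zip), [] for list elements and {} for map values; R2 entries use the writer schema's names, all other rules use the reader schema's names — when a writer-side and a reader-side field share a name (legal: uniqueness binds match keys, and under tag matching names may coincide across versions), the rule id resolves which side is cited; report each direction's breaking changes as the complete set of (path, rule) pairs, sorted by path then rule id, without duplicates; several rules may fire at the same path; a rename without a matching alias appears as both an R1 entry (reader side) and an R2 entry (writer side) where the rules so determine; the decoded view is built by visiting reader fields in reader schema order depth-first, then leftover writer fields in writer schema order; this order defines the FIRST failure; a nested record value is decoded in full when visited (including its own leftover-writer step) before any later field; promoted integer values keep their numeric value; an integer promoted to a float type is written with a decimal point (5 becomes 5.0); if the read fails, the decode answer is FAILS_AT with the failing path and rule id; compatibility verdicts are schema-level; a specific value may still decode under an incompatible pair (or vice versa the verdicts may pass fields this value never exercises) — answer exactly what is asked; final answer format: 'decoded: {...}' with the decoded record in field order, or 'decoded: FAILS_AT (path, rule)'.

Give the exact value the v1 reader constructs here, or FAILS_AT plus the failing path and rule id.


decoded: FAILS_AT (primary, R1)

arrows below run writer -> reader for Profile
decode walk for Profile under reader schema v1:
  tier := null (absent, optional -> null)
  extras := {}
  checksum := 0xFF
  read fails at primary under R1 (no fill)
  => FAILS_AT (primary, R1)
checking off the Profile differences that do not matter here:
  field extras in record Profile: required changed to optional -> changes Profile's schema-level verdicts only — the decode of this value is the same
  enum Color (field tier in record Profile): symbol OWNER added -> changes Profile's schema-level verdicts only — the decode of this value is the same


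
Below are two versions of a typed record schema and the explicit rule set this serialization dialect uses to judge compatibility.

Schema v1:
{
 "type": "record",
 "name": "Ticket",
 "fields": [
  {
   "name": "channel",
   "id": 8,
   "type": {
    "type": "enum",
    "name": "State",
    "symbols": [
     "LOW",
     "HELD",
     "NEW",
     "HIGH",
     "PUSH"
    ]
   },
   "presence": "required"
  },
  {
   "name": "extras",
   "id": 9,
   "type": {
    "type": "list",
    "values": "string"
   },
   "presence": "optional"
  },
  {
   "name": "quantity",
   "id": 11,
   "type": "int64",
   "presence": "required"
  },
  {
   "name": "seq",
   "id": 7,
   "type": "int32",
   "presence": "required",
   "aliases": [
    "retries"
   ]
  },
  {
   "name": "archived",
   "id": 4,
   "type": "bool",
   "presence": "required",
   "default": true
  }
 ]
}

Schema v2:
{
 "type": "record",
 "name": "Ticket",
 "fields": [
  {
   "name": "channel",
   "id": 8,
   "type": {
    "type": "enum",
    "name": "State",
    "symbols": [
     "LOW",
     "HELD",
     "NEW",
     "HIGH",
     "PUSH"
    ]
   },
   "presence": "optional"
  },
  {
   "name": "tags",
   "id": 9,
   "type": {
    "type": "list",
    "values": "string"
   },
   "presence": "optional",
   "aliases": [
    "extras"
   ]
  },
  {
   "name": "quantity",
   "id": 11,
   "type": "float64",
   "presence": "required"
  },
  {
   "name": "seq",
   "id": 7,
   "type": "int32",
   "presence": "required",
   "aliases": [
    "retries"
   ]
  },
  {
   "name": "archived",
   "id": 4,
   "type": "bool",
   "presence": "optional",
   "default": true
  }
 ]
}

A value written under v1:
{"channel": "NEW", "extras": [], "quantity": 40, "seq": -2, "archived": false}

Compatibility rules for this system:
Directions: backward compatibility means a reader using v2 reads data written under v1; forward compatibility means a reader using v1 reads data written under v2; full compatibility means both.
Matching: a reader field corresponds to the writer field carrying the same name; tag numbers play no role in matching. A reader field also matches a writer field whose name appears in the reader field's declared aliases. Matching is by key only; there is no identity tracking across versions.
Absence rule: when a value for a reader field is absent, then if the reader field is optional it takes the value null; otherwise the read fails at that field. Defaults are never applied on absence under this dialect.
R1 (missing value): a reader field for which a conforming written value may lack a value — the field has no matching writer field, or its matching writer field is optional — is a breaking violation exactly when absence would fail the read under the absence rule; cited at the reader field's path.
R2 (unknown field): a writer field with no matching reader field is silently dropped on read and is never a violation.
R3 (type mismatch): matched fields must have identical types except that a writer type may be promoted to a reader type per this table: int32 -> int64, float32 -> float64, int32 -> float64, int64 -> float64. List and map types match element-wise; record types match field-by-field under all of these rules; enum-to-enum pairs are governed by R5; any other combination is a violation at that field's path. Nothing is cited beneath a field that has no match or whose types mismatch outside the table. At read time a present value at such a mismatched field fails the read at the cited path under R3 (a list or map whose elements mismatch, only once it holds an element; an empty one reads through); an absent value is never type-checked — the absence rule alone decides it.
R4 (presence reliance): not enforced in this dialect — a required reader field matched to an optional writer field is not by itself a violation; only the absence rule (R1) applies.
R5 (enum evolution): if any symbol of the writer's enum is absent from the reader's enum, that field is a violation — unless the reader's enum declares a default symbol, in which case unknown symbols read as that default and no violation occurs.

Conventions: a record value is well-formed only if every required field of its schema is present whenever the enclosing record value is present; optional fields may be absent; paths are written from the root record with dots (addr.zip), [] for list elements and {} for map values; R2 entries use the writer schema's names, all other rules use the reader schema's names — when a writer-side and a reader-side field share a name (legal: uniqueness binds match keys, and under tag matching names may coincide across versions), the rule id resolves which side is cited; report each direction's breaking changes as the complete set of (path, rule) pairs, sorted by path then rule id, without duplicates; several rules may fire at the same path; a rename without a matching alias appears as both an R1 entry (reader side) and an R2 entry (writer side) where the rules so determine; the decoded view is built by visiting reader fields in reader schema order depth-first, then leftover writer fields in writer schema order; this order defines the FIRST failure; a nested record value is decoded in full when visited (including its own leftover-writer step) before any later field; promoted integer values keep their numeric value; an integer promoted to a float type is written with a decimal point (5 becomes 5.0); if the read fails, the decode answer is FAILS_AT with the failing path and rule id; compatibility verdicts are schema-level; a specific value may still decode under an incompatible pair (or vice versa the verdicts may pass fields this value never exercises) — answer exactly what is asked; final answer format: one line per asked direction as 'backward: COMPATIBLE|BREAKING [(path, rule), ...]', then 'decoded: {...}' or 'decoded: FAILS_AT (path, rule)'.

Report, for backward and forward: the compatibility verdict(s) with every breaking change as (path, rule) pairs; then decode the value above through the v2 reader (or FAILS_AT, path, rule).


in Ticket below, arrows point writer -> reader
backward for Ticket (reader v2, writer v1):
  writer required, State -> State: reader channel maps from writer channel
  writer optional, list<string> -> list<string>: reader tags maps from writer extras
  writer required, int64 -> float64: reader quantity maps from writer quantity
  writer required, int32 -> int32: reader seq maps from writer seq
  writer required, bool -> bool: reader archived maps from writer archived
  => backward: COMPATIBLE
forward for Ticket (reader v1, writer v2):
  writer optional, State -> State: reader channel maps from writer channel
  extras has no writer counterpart
  writer required, float64 -> int64: reader quantity maps from writer quantity
  writer required, int32 -> int32: reader seq maps from writer seq
  writer optional, bool -> bool: reader archived maps from writer archived
  writer tags: unknown to reader
  rule R1 violated at archived
  rule R1 violated at channel
  rule R3 violated at quantity
  forward on Ticket therefore BREAKING (3)
decoding the Ticket value with the v2 reader:
  channel := "NEW"
  tags := [] (from writer extras)
  quantity := 40.0 (int64 -> float64)
  seq := -2
  archived := false
  => decoded: {"channel": "NEW", "tags": [], "quantity": 40.0, "seq": -2, "archived": false}

backward: COMPATIBLE []; forward: BREAKING [(archived, R1), (channel, R1), (quantity, R3)]; decoded: {"channel": "NEW", "tags": [], "quantity": 40.0, "seq": -2, "archived": false}
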